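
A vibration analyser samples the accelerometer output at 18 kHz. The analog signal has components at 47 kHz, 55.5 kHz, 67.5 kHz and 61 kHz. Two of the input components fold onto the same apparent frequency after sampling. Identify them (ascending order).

47 kHz, 61 kHz

fs/2 = 9 kHz.
47 kHz mod fs = 11 kHz.
11 kHz > fs/2 = 9 kHz, folds to fs − 11 kHz = 7 kHz.
55.5 kHz mod fs = 1.5 kHz.
1.5 kHz ≤ fs/2 = 9 kHz, appears at 1.5 kHz.
67.5 kHz mod fs = 13.5 kHz.
13.5 kHz > fs/2 = 9 kHz, folds to fs − 13.5 kHz = 4.5 kHz.
61 kHz mod fs = 7 kHz.
7 kHz ≤ fs/2 = 9 kHz, appears at 7 kHz.
47 kHz and 61 kHz both map to 7 kHz.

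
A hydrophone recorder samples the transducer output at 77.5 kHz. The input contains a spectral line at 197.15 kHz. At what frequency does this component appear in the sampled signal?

35.35 kHz

197.15 kHz mod fs = 42.15 kHz.
42.15 kHz > fs/2 = 38.75 kHz, folds to fs − 42.15 kHz = 35.35 kHz.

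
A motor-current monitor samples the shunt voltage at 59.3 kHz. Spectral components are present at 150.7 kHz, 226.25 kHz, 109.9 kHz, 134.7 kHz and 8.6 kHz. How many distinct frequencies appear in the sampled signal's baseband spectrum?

5

fs/2 = 29.65 kHz.
150.7 kHz mod fs = 32.1 kHz.
32.1 kHz > fs/2 = 29.65 kHz, folds to fs − 32.1 kHz = 27.2 kHz.
226.25 kHz mod fs = 48.35 kHz.
48.35 kHz > fs/2 = 29.65 kHz, folds to fs − 48.35 kHz = 10.95 kHz.
109.9 kHz mod fs = 50.6 kHz.
50.6 kHz > fs/2 = 29.65 kHz, folds to fs − 50.6 kHz = 8.7 kHz.
134.7 kHz mod fs = 16.1 kHz.
16.1 kHz ≤ fs/2 = 29.65 kHz, appears at 16.1 kHz.
8.6 kHz ≤ fs/2 = 29.65 kHz, passes unchanged.
Distinct values: {8.6 kHz, 8.7 kHz, 10.95 kHz, 16.1 kHz, 27.2 kHz} → 5.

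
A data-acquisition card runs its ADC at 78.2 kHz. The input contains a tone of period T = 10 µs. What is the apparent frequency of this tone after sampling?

T = 10 µs → f = 1/T = 100 kHz.
100 kHz mod fs = 21.8 kHz.
21.8 kHz ≤ fs/2 = 39.1 kHz, appears at 21.8 kHz.

21.8 kHz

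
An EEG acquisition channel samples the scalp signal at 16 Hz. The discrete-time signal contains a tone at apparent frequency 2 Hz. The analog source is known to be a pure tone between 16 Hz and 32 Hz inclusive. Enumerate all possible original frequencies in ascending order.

18 Hz, 30 Hz

Frequencies that alias to 2 Hz are k·fs ± 2 Hz for integer k ≥ 0.
k=0: 2 Hz.
k=1: 14 Hz, 18 Hz.
k=2: 30 Hz, 34 Hz.
k=3: 46 Hz, 50 Hz.
Within [16 Hz, 32 Hz]: 18 Hz, 30 Hz.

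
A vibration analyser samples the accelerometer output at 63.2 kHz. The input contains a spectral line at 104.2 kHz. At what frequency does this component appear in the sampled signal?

22.2 kHz

104.2 kHz mod fs = 41 kHz.
41 kHz > fs/2 = 31.6 kHz, folds to fs − 41 kHz = 22.2 kHz.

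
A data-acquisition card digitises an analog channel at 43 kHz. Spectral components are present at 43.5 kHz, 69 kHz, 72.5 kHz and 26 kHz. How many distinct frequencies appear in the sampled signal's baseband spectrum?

3

fs/2 = 21.5 kHz.
43.5 kHz mod fs = 0.5 kHz.
0.5 kHz ≤ fs/2 = 21.5 kHz, appears at 0.5 kHz.
69 kHz mod fs = 26 kHz.
26 kHz > fs/2 = 21.5 kHz, folds to fs − 26 kHz = 17 kHz.
72.5 kHz mod fs = 29.5 kHz.
29.5 kHz > fs/2 = 21.5 kHz, folds to fs − 29.5 kHz = 13.5 kHz.
26 kHz > fs/2 = 21.5 kHz, folds to fs − 26 kHz = 17 kHz.
Distinct values: {0.5 kHz, 13.5 kHz, 17 kHz} → 3.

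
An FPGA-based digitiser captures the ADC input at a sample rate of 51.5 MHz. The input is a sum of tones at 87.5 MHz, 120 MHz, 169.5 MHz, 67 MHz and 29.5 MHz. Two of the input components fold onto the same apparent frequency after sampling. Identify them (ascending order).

fs/2 = 25.75 MHz.
87.5 MHz mod fs = 36 MHz.
36 MHz > fs/2 = 25.75 MHz, folds to fs − 36 MHz = 15.5 MHz.
120 MHz mod fs = 17 MHz.
17 MHz ≤ fs/2 = 25.75 MHz, appears at 17 MHz.
169.5 MHz mod fs = 15 MHz.
15 MHz ≤ fs/2 = 25.75 MHz, appears at 15 MHz.
67 MHz mod fs = 15.5 MHz.
15.5 MHz ≤ fs/2 = 25.75 MHz, appears at 15.5 MHz.
29.5 MHz > fs/2 = 25.75 MHz, folds to fs − 29.5 MHz = 22 MHz.
67 MHz and 87.5 MHz both map to 15.5 MHz.

67 MHz, 87.5 MHz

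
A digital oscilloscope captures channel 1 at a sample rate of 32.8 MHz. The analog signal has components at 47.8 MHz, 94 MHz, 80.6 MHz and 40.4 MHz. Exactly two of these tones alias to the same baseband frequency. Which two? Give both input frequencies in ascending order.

fs/2 = 16.4 MHz.
47.8 MHz mod fs = 15 MHz.
15 MHz ≤ fs/2 = 16.4 MHz, appears at 15 MHz.
94 MHz mod fs = 28.4 MHz.
28.4 MHz > fs/2 = 16.4 MHz, folds to fs − 28.4 MHz = 4.4 MHz.
80.6 MHz mod fs = 15 MHz.
15 MHz ≤ fs/2 = 16.4 MHz, appears at 15 MHz.
40.4 MHz mod fs = 7.6 MHz.
7.6 MHz ≤ fs/2 = 16.4 MHz, appears at 7.6 MHz.
47.8 MHz and 80.6 MHz both map to 15 MHz.

47.8 MHz, 80.6 MHz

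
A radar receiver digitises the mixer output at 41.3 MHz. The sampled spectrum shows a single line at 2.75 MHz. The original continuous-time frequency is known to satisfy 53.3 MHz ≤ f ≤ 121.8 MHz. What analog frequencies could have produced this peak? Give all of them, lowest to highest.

79.85 MHz, 85.35 MHz, 121.15 MHz

Frequencies that alias to 2.75 MHz are k·fs ± 2.75 MHz for integer k ≥ 0.
k=0: 2.75 MHz.
k=1: 38.55 MHz, 44.05 MHz.
k=2: 79.85 MHz, 85.35 MHz.
k=3: 121.15 MHz, 126.65 MHz.
k=4: 162.45 MHz, 167.95 MHz.
Within [53.3 MHz, 121.8 MHz]: 79.85 MHz, 85.35 MHz, 121.15 MHz.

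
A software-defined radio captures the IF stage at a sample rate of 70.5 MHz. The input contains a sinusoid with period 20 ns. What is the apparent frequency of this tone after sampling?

T = 20 ns → f = 1/T = 50 MHz.
50 MHz > fs/2 = 35.25 MHz, folds to fs − 50 MHz = 20.5 MHz.

20.5 MHz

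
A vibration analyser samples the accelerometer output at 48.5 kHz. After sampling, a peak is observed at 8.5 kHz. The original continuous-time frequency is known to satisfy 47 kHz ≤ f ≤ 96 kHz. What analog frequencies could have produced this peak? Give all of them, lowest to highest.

57 kHz, 88.5 kHz

Frequencies that alias to 8.5 kHz are k·fs ± 8.5 kHz for integer k ≥ 0.
k=0: 8.5 kHz.
k=1: 40 kHz, 57 kHz.
k=2: 88.5 kHz, 105.5 kHz.
k=3: 137 kHz, 154 kHz.
Within [47 kHz, 96 kHz]: 57 kHz, 88.5 kHz.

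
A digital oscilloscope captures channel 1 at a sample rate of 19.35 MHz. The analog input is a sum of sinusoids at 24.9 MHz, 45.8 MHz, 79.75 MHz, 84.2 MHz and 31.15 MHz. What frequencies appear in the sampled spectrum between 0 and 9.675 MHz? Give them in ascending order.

fs/2 = 9.675 MHz.
24.9 MHz mod fs = 5.55 MHz.
5.55 MHz ≤ fs/2 = 9.675 MHz, appears at 5.55 MHz.
45.8 MHz mod fs = 7.1 MHz.
7.1 MHz ≤ fs/2 = 9.675 MHz, appears at 7.1 MHz.
79.75 MHz mod fs = 2.35 MHz.
2.35 MHz ≤ fs/2 = 9.675 MHz, appears at 2.35 MHz.
84.2 MHz mod fs = 6.8 MHz.
6.8 MHz ≤ fs/2 = 9.675 MHz, appears at 6.8 MHz.
31.15 MHz mod fs = 11.8 MHz.
11.8 MHz > fs/2 = 9.675 MHz, folds to fs − 11.8 MHz = 7.55 MHz.
Distinct values: {2.35 MHz, 5.55 MHz, 6.8 MHz, 7.1 MHz, 7.55 MHz}.

2.35 MHz, 5.55 MHz, 6.8 MHz, 7.1 MHz, 7.55 MHz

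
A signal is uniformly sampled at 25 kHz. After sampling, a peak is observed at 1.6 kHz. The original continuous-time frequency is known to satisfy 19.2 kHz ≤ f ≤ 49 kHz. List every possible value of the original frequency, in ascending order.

23.4 kHz, 26.6 kHz, 48.4 kHz

Frequencies that alias to 1.6 kHz are k·fs ± 1.6 kHz for integer k ≥ 0.
k=0: 1.6 kHz.
k=1: 23.4 kHz, 26.6 kHz.
k=2: 48.4 kHz, 51.6 kHz.
k=3: 73.4 kHz, 76.6 kHz.
Within [19.2 kHz, 49 kHz]: 23.4 kHz, 26.6 kHz, 48.4 kHz.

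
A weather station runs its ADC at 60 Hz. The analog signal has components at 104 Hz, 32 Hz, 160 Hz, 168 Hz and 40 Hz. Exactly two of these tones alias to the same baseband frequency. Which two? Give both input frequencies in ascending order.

40 Hz, 160 Hz

fs/2 = 30 Hz.
104 Hz mod fs = 44 Hz.
44 Hz > fs/2 = 30 Hz, folds to fs − 44 Hz = 16 Hz.
32 Hz > fs/2 = 30 Hz, folds to fs − 32 Hz = 28 Hz.
160 Hz mod fs = 40 Hz.
40 Hz > fs/2 = 30 Hz, folds to fs − 40 Hz = 20 Hz.
168 Hz mod fs = 48 Hz.
48 Hz > fs/2 = 30 Hz, folds to fs − 48 Hz = 12 Hz.
40 Hz > fs/2 = 30 Hz, folds to fs − 40 Hz = 20 Hz.
40 Hz and 160 Hz both map to 20 Hz.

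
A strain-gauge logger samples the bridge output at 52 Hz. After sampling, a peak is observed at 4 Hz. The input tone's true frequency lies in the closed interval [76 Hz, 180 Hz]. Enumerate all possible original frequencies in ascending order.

100 Hz, 108 Hz, 152 Hz, 160 Hz

Frequencies that alias to 4 Hz are k·fs ± 4 Hz for integer k ≥ 0.
k=0: 4 Hz.
k=1: 48 Hz, 56 Hz.
k=2: 100 Hz, 108 Hz.
k=3: 152 Hz, 160 Hz.
k=4: 204 Hz, 212 Hz.
Within [76 Hz, 180 Hz]: 100 Hz, 108 Hz, 152 Hz, 160 Hz.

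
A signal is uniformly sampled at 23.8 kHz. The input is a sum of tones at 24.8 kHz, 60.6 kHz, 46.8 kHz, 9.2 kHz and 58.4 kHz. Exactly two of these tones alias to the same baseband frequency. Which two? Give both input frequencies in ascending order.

58.4 kHz, 60.6 kHz

fs/2 = 11.9 kHz.
24.8 kHz mod fs = 1 kHz.
1 kHz ≤ fs/2 = 11.9 kHz, appears at 1 kHz.
60.6 kHz mod fs = 13 kHz.
13 kHz > fs/2 = 11.9 kHz, folds to fs − 13 kHz = 10.8 kHz.
46.8 kHz mod fs = 23 kHz.
23 kHz > fs/2 = 11.9 kHz, folds to fs − 23 kHz = 0.8 kHz.
9.2 kHz ≤ fs/2 = 11.9 kHz, passes unchanged.
58.4 kHz mod fs = 10.8 kHz.
10.8 kHz ≤ fs/2 = 11.9 kHz, appears at 10.8 kHz.
58.4 kHz and 60.6 kHz both map to 10.8 kHz.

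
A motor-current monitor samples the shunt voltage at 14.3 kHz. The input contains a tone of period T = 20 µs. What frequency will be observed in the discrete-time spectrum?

7.1 kHz

T = 20 µs → f = 1/T = 50 kHz.
50 kHz mod fs = 7.1 kHz.
7.1 kHz ≤ fs/2 = 7.15 kHz, appears at 7.1 kHz.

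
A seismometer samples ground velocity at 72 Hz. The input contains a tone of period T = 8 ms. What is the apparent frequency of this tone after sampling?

19 Hz

T = 8 ms → f = 1/T = 125 Hz.
125 Hz mod fs = 53 Hz.
53 Hz > fs/2 = 36 Hz, folds to fs − 53 Hz = 19 Hz.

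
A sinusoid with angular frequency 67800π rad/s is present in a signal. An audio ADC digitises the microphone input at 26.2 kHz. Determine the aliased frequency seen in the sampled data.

ω = 67800π rad/s → f = ω/(2π) = 33900 Hz = 33.9 kHz.
33.9 kHz mod fs = 7.7 kHz.
7.7 kHz ≤ fs/2 = 13.1 kHz, appears at 7.7 kHz.

7.7 kHz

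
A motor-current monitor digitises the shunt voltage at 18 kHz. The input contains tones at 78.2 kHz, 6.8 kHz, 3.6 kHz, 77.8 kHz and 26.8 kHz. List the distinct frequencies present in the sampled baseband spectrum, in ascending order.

fs/2 = 9 kHz.
78.2 kHz mod fs = 6.2 kHz.
6.2 kHz ≤ fs/2 = 9 kHz, appears at 6.2 kHz.
6.8 kHz ≤ fs/2 = 9 kHz, passes unchanged.
3.6 kHz ≤ fs/2 = 9 kHz, passes unchanged.
77.8 kHz mod fs = 5.8 kHz.
5.8 kHz ≤ fs/2 = 9 kHz, appears at 5.8 kHz.
26.8 kHz mod fs = 8.8 kHz.
8.8 kHz ≤ fs/2 = 9 kHz, appears at 8.8 kHz.
Distinct values: {3.6 kHz, 5.8 kHz, 6.2 kHz, 6.8 kHz, 8.8 kHz}.

3.6 kHz, 5.8 kHz, 6.2 kHz, 6.8 kHz, 8.8 kHz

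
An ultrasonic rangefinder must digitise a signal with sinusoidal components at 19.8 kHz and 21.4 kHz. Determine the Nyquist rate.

Highest-frequency component: 21.4 kHz.
Nyquist rate = 2 × 21.4 kHz = 42.8 kHz.

42.8 kHz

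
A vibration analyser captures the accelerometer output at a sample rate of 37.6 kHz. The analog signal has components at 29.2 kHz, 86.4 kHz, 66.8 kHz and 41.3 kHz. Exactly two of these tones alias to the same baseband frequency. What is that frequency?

fs/2 = 18.8 kHz.
29.2 kHz > fs/2 = 18.8 kHz, folds to fs − 29.2 kHz = 8.4 kHz.
86.4 kHz mod fs = 11.2 kHz.
11.2 kHz ≤ fs/2 = 18.8 kHz, appears at 11.2 kHz.
66.8 kHz mod fs = 29.2 kHz.
29.2 kHz > fs/2 = 18.8 kHz, folds to fs − 29.2 kHz = 8.4 kHz.
41.3 kHz mod fs = 3.7 kHz.
3.7 kHz ≤ fs/2 = 18.8 kHz, appears at 3.7 kHz.
29.2 kHz and 66.8 kHz both map to 8.4 kHz.

8.4 kHz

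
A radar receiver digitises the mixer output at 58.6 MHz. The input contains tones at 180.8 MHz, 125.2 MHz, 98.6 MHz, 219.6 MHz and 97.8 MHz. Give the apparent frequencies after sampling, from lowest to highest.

5 MHz, 8 MHz, 14.8 MHz, 18.6 MHz, 19.4 MHz

fs/2 = 29.3 MHz.
180.8 MHz mod fs = 5 MHz.
5 MHz ≤ fs/2 = 29.3 MHz, appears at 5 MHz.
125.2 MHz mod fs = 8 MHz.
8 MHz ≤ fs/2 = 29.3 MHz, appears at 8 MHz.
98.6 MHz mod fs = 40 MHz.
40 MHz > fs/2 = 29.3 MHz, folds to fs − 40 MHz = 18.6 MHz.
219.6 MHz mod fs = 43.8 MHz.
43.8 MHz > fs/2 = 29.3 MHz, folds to fs − 43.8 MHz = 14.8 MHz.
97.8 MHz mod fs = 39.2 MHz.
39.2 MHz > fs/2 = 29.3 MHz, folds to fs − 39.2 MHz = 19.4 MHz.
Distinct values: {5 MHz, 8 MHz, 14.8 MHz, 18.6 MHz, 19.4 MHz}.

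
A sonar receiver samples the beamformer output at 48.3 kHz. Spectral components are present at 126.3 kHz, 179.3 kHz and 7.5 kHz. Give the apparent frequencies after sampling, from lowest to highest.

fs/2 = 24.15 kHz.
126.3 kHz mod fs = 29.7 kHz.
29.7 kHz > fs/2 = 24.15 kHz, folds to fs − 29.7 kHz = 18.6 kHz.
179.3 kHz mod fs = 34.4 kHz.
34.4 kHz > fs/2 = 24.15 kHz, folds to fs − 34.4 kHz = 13.9 kHz.
7.5 kHz ≤ fs/2 = 24.15 kHz, passes unchanged.
Distinct values: {7.5 kHz, 13.9 kHz, 18.6 kHz}.

7.5 kHz, 13.9 kHz, 18.6 kHz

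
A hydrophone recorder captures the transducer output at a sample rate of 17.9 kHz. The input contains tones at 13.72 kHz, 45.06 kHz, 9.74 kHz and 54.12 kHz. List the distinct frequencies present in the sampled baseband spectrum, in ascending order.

0.42 kHz, 4.18 kHz, 8.16 kHz, 8.64 kHz

fs/2 = 8.95 kHz.
13.72 kHz > fs/2 = 8.95 kHz, folds to fs − 13.72 kHz = 4.18 kHz.
45.06 kHz mod fs = 9.26 kHz.
9.26 kHz > fs/2 = 8.95 kHz, folds to fs − 9.26 kHz = 8.64 kHz.
9.74 kHz > fs/2 = 8.95 kHz, folds to fs − 9.74 kHz = 8.16 kHz.
54.12 kHz mod fs = 0.42 kHz.
0.42 kHz ≤ fs/2 = 8.95 kHz, appears at 0.42 kHz.
Distinct values: {0.42 kHz, 4.18 kHz, 8.16 kHz, 8.64 kHz}.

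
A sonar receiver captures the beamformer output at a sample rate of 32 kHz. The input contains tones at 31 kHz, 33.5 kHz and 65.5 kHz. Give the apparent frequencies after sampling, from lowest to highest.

fs/2 = 16 kHz.
31 kHz > fs/2 = 16 kHz, folds to fs − 31 kHz = 1 kHz.
33.5 kHz mod fs = 1.5 kHz.
1.5 kHz ≤ fs/2 = 16 kHz, appears at 1.5 kHz.
65.5 kHz mod fs = 1.5 kHz.
1.5 kHz ≤ fs/2 = 16 kHz, appears at 1.5 kHz.
Distinct values: {1 kHz, 1.5 kHz}.

1 kHz, 1.5 kHz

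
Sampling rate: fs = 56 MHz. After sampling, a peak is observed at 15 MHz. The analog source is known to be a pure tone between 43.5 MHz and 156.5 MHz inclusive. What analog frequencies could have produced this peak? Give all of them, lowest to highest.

71 MHz, 97 MHz, 127 MHz, 153 MHz

Frequencies that alias to 15 MHz are k·fs ± 15 MHz for integer k ≥ 0.
k=0: 15 MHz.
k=1: 41 MHz, 71 MHz.
k=2: 97 MHz, 127 MHz.
k=3: 153 MHz, 183 MHz.
k=4: 209 MHz, 239 MHz.
Within [43.5 MHz, 156.5 MHz]: 71 MHz, 97 MHz, 127 MHz, 153 MHz.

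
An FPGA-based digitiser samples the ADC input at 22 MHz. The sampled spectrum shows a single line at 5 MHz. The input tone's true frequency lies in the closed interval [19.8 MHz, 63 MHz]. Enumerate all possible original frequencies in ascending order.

Frequencies that alias to 5 MHz are k·fs ± 5 MHz for integer k ≥ 0.
k=0: 5 MHz.
k=1: 17 MHz, 27 MHz.
k=2: 39 MHz, 49 MHz.
k=3: 61 MHz, 71 MHz.
k=4: 83 MHz, 93 MHz.
Within [19.8 MHz, 63 MHz]: 27 MHz, 39 MHz, 49 MHz, 61 MHz.

27 MHz, 39 MHz, 49 MHz, 61 MHz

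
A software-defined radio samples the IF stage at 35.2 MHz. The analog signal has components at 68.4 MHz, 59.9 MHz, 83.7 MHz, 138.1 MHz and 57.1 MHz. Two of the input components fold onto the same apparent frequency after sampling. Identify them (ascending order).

fs/2 = 17.6 MHz.
68.4 MHz mod fs = 33.2 MHz.
33.2 MHz > fs/2 = 17.6 MHz, folds to fs − 33.2 MHz = 2 MHz.
59.9 MHz mod fs = 24.7 MHz.
24.7 MHz > fs/2 = 17.6 MHz, folds to fs − 24.7 MHz = 10.5 MHz.
83.7 MHz mod fs = 13.3 MHz.
13.3 MHz ≤ fs/2 = 17.6 MHz, appears at 13.3 MHz.
138.1 MHz mod fs = 32.5 MHz.
32.5 MHz > fs/2 = 17.6 MHz, folds to fs − 32.5 MHz = 2.7 MHz.
57.1 MHz mod fs = 21.9 MHz.
21.9 MHz > fs/2 = 17.6 MHz, folds to fs − 21.9 MHz = 13.3 MHz.
57.1 MHz and 83.7 MHz both map to 13.3 MHz.

57.1 MHz, 83.7 MHz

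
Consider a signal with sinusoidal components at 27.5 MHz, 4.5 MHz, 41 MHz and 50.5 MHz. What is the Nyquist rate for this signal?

101 MHz

Highest-frequency component: 50.5 MHz.
Nyquist rate = 2 × 50.5 MHz = 101 MHz.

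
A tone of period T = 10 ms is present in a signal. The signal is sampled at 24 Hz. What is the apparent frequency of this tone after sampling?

T = 10 ms → f = 1/T = 100 Hz.
100 Hz mod fs = 4 Hz.
4 Hz ≤ fs/2 = 12 Hz, appears at 4 Hz.

4 Hz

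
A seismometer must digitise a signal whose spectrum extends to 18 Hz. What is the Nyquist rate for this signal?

Nyquist rate = 2 × 18 Hz = 36 Hz.

36 Hz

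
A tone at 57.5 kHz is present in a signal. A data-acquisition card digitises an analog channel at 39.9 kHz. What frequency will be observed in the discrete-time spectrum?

17.6 kHz

57.5 kHz mod fs = 17.6 kHz.
17.6 kHz ≤ fs/2 = 19.95 kHz, appears at 17.6 kHz.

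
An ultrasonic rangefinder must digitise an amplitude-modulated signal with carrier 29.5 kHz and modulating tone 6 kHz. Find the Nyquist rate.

71 kHz

AM sidebands sit at fc ± fm = 23.5 kHz and 35.5 kHz.
Highest-frequency component: 35.5 kHz.
Nyquist rate = 2 × 35.5 kHz = 71 kHz.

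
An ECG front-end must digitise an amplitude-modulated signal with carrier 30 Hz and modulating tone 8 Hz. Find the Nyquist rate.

76 Hz

AM sidebands sit at fc ± fm = 22 Hz and 38 Hz.
Highest-frequency component: 38 Hz.
Nyquist rate = 2 × 38 Hz = 76 Hz.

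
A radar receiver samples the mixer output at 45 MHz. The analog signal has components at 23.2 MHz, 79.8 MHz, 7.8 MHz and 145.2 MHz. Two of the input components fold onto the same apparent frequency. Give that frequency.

fs/2 = 22.5 MHz.
23.2 MHz > fs/2 = 22.5 MHz, folds to fs − 23.2 MHz = 21.8 MHz.
79.8 MHz mod fs = 34.8 MHz.
34.8 MHz > fs/2 = 22.5 MHz, folds to fs − 34.8 MHz = 10.2 MHz.
7.8 MHz ≤ fs/2 = 22.5 MHz, passes unchanged.
145.2 MHz mod fs = 10.2 MHz.
10.2 MHz ≤ fs/2 = 22.5 MHz, appears at 10.2 MHz.
79.8 MHz and 145.2 MHz both map to 10.2 MHz.

10.2 MHz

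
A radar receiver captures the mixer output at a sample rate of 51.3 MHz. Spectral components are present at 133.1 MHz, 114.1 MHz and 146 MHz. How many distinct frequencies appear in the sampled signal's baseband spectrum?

3

fs/2 = 25.65 MHz.
133.1 MHz mod fs = 30.5 MHz.
30.5 MHz > fs/2 = 25.65 MHz, folds to fs − 30.5 MHz = 20.8 MHz.
114.1 MHz mod fs = 11.5 MHz.
11.5 MHz ≤ fs/2 = 25.65 MHz, appears at 11.5 MHz.
146 MHz mod fs = 43.4 MHz.
43.4 MHz > fs/2 = 25.65 MHz, folds to fs − 43.4 MHz = 7.9 MHz.
Distinct values: {7.9 MHz, 11.5 MHz, 20.8 MHz} → 3.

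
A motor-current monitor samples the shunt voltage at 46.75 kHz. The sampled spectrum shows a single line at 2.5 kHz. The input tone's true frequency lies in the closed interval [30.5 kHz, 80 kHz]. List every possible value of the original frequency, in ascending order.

44.25 kHz, 49.25 kHz

Frequencies that alias to 2.5 kHz are k·fs ± 2.5 kHz for integer k ≥ 0.
k=0: 2.5 kHz.
k=1: 44.25 kHz, 49.25 kHz.
k=2: 91 kHz, 96 kHz.
Within [30.5 kHz, 80 kHz]: 44.25 kHz, 49.25 kHz.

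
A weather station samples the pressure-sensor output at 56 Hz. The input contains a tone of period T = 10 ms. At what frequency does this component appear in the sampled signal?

T = 10 ms → f = 1/T = 100 Hz.
100 Hz mod fs = 44 Hz.
44 Hz > fs/2 = 28 Hz, folds to fs − 44 Hz = 12 Hz.

12 Hz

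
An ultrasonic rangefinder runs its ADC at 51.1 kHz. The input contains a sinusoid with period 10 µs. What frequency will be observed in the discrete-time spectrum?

2.2 kHz

T = 10 µs → f = 1/T = 100 kHz.
100 kHz mod fs = 48.9 kHz.
48.9 kHz > fs/2 = 25.55 kHz, folds to fs − 48.9 kHz = 2.2 kHz.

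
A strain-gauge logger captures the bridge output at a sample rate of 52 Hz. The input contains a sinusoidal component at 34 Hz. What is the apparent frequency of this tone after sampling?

18 Hz

34 Hz > fs/2 = 26 Hz, folds to fs − 34 Hz = 18 Hz.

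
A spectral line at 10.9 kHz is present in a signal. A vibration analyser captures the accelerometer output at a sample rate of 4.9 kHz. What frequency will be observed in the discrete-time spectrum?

1.1 kHz

10.9 kHz mod fs = 1.1 kHz.
1.1 kHz ≤ fs/2 = 2.45 kHz, appears at 1.1 kHz.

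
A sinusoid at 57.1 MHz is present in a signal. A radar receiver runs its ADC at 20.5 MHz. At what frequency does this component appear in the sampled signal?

4.4 MHz

57.1 MHz mod fs = 16.1 MHz.
16.1 MHz > fs/2 = 10.25 MHz, folds to fs − 16.1 MHz = 4.4 MHz.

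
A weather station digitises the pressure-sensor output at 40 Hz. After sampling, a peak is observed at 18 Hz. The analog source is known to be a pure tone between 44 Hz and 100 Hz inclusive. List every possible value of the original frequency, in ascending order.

Frequencies that alias to 18 Hz are k·fs ± 18 Hz for integer k ≥ 0.
k=0: 18 Hz.
k=1: 22 Hz, 58 Hz.
k=2: 62 Hz, 98 Hz.
k=3: 102 Hz, 138 Hz.
Within [44 Hz, 100 Hz]: 58 Hz, 62 Hz, 98 Hz.

58 Hz, 62 Hz, 98 Hz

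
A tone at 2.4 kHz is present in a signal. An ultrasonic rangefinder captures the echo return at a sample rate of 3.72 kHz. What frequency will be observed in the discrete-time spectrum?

1.32 kHz

2.4 kHz > fs/2 = 1.86 kHz, folds to fs − 2.4 kHz = 1.32 kHz.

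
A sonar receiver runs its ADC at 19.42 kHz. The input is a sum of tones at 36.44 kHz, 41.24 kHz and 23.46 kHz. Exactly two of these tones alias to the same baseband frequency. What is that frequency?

fs/2 = 9.71 kHz.
36.44 kHz mod fs = 17.02 kHz.
17.02 kHz > fs/2 = 9.71 kHz, folds to fs − 17.02 kHz = 2.4 kHz.
41.24 kHz mod fs = 2.4 kHz.
2.4 kHz ≤ fs/2 = 9.71 kHz, appears at 2.4 kHz.
23.46 kHz mod fs = 4.04 kHz.
4.04 kHz ≤ fs/2 = 9.71 kHz, appears at 4.04 kHz.
36.44 kHz and 41.24 kHz both map to 2.4 kHz.

2.4 kHz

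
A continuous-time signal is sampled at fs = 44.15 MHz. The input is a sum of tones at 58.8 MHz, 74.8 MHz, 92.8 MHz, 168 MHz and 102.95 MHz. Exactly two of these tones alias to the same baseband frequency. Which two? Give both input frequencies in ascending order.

58.8 MHz, 102.95 MHz

fs/2 = 22.075 MHz.
58.8 MHz mod fs = 14.65 MHz.
14.65 MHz ≤ fs/2 = 22.075 MHz, appears at 14.65 MHz.
74.8 MHz mod fs = 30.65 MHz.
30.65 MHz > fs/2 = 22.075 MHz, folds to fs − 30.65 MHz = 13.5 MHz.
92.8 MHz mod fs = 4.5 MHz.
4.5 MHz ≤ fs/2 = 22.075 MHz, appears at 4.5 MHz.
168 MHz mod fs = 35.55 MHz.
35.55 MHz > fs/2 = 22.075 MHz, folds to fs − 35.55 MHz = 8.6 MHz.
102.95 MHz mod fs = 14.65 MHz.
14.65 MHz ≤ fs/2 = 22.075 MHz, appears at 14.65 MHz.
58.8 MHz and 102.95 MHz both map to 14.65 MHz.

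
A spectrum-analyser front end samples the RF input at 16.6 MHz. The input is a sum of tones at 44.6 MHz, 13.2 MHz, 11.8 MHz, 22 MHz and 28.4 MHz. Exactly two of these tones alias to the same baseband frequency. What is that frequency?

fs/2 = 8.3 MHz.
44.6 MHz mod fs = 11.4 MHz.
11.4 MHz > fs/2 = 8.3 MHz, folds to fs − 11.4 MHz = 5.2 MHz.
13.2 MHz > fs/2 = 8.3 MHz, folds to fs − 13.2 MHz = 3.4 MHz.
11.8 MHz > fs/2 = 8.3 MHz, folds to fs − 11.8 MHz = 4.8 MHz.
22 MHz mod fs = 5.4 MHz.
5.4 MHz ≤ fs/2 = 8.3 MHz, appears at 5.4 MHz.
28.4 MHz mod fs = 11.8 MHz.
11.8 MHz > fs/2 = 8.3 MHz, folds to fs − 11.8 MHz = 4.8 MHz.
11.8 MHz and 28.4 MHz both map to 4.8 MHz.

4.8 MHz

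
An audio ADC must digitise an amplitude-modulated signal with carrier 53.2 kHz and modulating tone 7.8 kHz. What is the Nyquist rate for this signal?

AM sidebands sit at fc ± fm = 45.4 kHz and 61 kHz.
Highest-frequency component: 61 kHz.
Nyquist rate = 2 × 61 kHz = 122 kHz.

122 kHz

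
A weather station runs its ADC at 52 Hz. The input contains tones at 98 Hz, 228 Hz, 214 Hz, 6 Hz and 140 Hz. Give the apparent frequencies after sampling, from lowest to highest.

6 Hz, 16 Hz, 20 Hz

fs/2 = 26 Hz.
98 Hz mod fs = 46 Hz.
46 Hz > fs/2 = 26 Hz, folds to fs − 46 Hz = 6 Hz.
228 Hz mod fs = 20 Hz.
20 Hz ≤ fs/2 = 26 Hz, appears at 20 Hz.
214 Hz mod fs = 6 Hz.
6 Hz ≤ fs/2 = 26 Hz, appears at 6 Hz.
6 Hz ≤ fs/2 = 26 Hz, passes unchanged.
140 Hz mod fs = 36 Hz.
36 Hz > fs/2 = 26 Hz, folds to fs − 36 Hz = 16 Hz.
Distinct values: {6 Hz, 16 Hz, 20 Hz}.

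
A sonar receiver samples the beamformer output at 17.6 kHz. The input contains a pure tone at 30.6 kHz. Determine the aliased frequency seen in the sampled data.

30.6 kHz mod fs = 13 kHz.
13 kHz > fs/2 = 8.8 kHz, folds to fs − 13 kHz = 4.6 kHz.

4.6 kHz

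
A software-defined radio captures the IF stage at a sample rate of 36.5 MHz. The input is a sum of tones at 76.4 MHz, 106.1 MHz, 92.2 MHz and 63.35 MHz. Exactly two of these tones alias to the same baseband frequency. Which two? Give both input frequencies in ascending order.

76.4 MHz, 106.1 MHz

fs/2 = 18.25 MHz.
76.4 MHz mod fs = 3.4 MHz.
3.4 MHz ≤ fs/2 = 18.25 MHz, appears at 3.4 MHz.
106.1 MHz mod fs = 33.1 MHz.
33.1 MHz > fs/2 = 18.25 MHz, folds to fs − 33.1 MHz = 3.4 MHz.
92.2 MHz mod fs = 19.2 MHz.
19.2 MHz > fs/2 = 18.25 MHz, folds to fs − 19.2 MHz = 17.3 MHz.
63.35 MHz mod fs = 26.85 MHz.
26.85 MHz > fs/2 = 18.25 MHz, folds to fs − 26.85 MHz = 9.65 MHz.
76.4 MHz and 106.1 MHz both map to 3.4 MHz.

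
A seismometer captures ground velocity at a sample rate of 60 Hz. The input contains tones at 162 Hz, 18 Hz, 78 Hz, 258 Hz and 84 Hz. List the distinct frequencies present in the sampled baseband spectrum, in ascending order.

fs/2 = 30 Hz.
162 Hz mod fs = 42 Hz.
42 Hz > fs/2 = 30 Hz, folds to fs − 42 Hz = 18 Hz.
18 Hz ≤ fs/2 = 30 Hz, passes unchanged.
78 Hz mod fs = 18 Hz.
18 Hz ≤ fs/2 = 30 Hz, appears at 18 Hz.
258 Hz mod fs = 18 Hz.
18 Hz ≤ fs/2 = 30 Hz, appears at 18 Hz.
84 Hz mod fs = 24 Hz.
24 Hz ≤ fs/2 = 30 Hz, appears at 24 Hz.
Distinct values: {18 Hz, 24 Hz}.

18 Hz, 24 Hz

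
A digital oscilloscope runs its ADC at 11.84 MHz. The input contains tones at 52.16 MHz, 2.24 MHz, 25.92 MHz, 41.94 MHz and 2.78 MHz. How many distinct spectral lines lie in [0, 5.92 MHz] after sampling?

fs/2 = 5.92 MHz.
52.16 MHz mod fs = 4.8 MHz.
4.8 MHz ≤ fs/2 = 5.92 MHz, appears at 4.8 MHz.
2.24 MHz ≤ fs/2 = 5.92 MHz, passes unchanged.
25.92 MHz mod fs = 2.24 MHz.
2.24 MHz ≤ fs/2 = 5.92 MHz, appears at 2.24 MHz.
41.94 MHz mod fs = 6.42 MHz.
6.42 MHz > fs/2 = 5.92 MHz, folds to fs − 6.42 MHz = 5.42 MHz.
2.78 MHz ≤ fs/2 = 5.92 MHz, passes unchanged.
Distinct values: {2.24 MHz, 2.78 MHz, 4.8 MHz, 5.42 MHz} → 4.

4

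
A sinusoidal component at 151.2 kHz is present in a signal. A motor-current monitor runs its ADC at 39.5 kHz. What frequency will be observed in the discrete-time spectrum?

6.8 kHz

151.2 kHz mod fs = 32.7 kHz.
32.7 kHz > fs/2 = 19.75 kHz, folds to fs − 32.7 kHz = 6.8 kHz.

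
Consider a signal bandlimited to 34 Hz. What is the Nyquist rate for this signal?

Nyquist rate = 2 × 34 Hz = 68 Hz.

68 Hz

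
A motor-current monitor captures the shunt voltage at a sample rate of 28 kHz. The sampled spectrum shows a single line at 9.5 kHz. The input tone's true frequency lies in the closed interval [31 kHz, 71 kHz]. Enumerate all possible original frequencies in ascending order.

37.5 kHz, 46.5 kHz, 65.5 kHz

Frequencies that alias to 9.5 kHz are k·fs ± 9.5 kHz for integer k ≥ 0.
k=0: 9.5 kHz.
k=1: 18.5 kHz, 37.5 kHz.
k=2: 46.5 kHz, 65.5 kHz.
k=3: 74.5 kHz, 93.5 kHz.
Within [31 kHz, 71 kHz]: 37.5 kHz, 46.5 kHz, 65.5 kHz.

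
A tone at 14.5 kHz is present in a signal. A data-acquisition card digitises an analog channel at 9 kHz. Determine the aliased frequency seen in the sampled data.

14.5 kHz mod fs = 5.5 kHz.
5.5 kHz > fs/2 = 4.5 kHz, folds to fs − 5.5 kHz = 3.5 kHz.

3.5 kHz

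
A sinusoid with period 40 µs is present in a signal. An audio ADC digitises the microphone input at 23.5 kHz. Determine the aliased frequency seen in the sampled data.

T = 40 µs → f = 1/T = 25 kHz.
25 kHz mod fs = 1.5 kHz.
1.5 kHz ≤ fs/2 = 11.75 kHz, appears at 1.5 kHz.

1.5 kHz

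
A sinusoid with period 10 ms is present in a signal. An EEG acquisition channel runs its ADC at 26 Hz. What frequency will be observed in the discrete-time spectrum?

4 Hz

T = 10 ms → f = 1/T = 100 Hz.
100 Hz mod fs = 22 Hz.
22 Hz > fs/2 = 13 Hz, folds to fs − 22 Hz = 4 Hz.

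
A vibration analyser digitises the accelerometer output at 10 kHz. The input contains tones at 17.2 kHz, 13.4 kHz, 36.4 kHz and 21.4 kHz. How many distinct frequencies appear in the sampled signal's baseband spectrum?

fs/2 = 5 kHz.
17.2 kHz mod fs = 7.2 kHz.
7.2 kHz > fs/2 = 5 kHz, folds to fs − 7.2 kHz = 2.8 kHz.
13.4 kHz mod fs = 3.4 kHz.
3.4 kHz ≤ fs/2 = 5 kHz, appears at 3.4 kHz.
36.4 kHz mod fs = 6.4 kHz.
6.4 kHz > fs/2 = 5 kHz, folds to fs − 6.4 kHz = 3.6 kHz.
21.4 kHz mod fs = 1.4 kHz.
1.4 kHz ≤ fs/2 = 5 kHz, appears at 1.4 kHz.
Distinct values: {1.4 kHz, 2.8 kHz, 3.4 kHz, 3.6 kHz} → 4.

4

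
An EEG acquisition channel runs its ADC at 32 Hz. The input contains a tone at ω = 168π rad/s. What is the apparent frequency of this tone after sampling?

ω = 168π rad/s → f = ω/(2π) = 84 Hz.
84 Hz mod fs = 20 Hz.
20 Hz > fs/2 = 16 Hz, folds to fs − 20 Hz = 12 Hz.

12 Hz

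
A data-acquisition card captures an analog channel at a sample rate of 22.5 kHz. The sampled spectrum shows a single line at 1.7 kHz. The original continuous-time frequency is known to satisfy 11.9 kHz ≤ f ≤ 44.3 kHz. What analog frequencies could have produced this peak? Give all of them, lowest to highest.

Frequencies that alias to 1.7 kHz are k·fs ± 1.7 kHz for integer k ≥ 0.
k=0: 1.7 kHz.
k=1: 20.8 kHz, 24.2 kHz.
k=2: 43.3 kHz, 46.7 kHz.
k=3: 65.8 kHz, 69.2 kHz.
Within [11.9 kHz, 44.3 kHz]: 20.8 kHz, 24.2 kHz, 43.3 kHz.

20.8 kHz, 24.2 kHz, 43.3 kHz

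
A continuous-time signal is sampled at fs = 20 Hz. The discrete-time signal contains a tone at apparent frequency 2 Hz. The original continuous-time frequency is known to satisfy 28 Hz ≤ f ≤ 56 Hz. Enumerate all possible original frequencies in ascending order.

38 Hz, 42 Hz

Frequencies that alias to 2 Hz are k·fs ± 2 Hz for integer k ≥ 0.
k=0: 2 Hz.
k=1: 18 Hz, 22 Hz.
k=2: 38 Hz, 42 Hz.
k=3: 58 Hz, 62 Hz.
Within [28 Hz, 56 Hz]: 38 Hz, 42 Hz.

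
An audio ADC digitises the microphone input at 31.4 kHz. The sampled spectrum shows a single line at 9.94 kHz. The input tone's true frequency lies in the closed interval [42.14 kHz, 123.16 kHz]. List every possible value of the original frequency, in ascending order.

Frequencies that alias to 9.94 kHz are k·fs ± 9.94 kHz for integer k ≥ 0.
k=0: 9.94 kHz.
k=1: 21.46 kHz, 41.34 kHz.
k=2: 52.86 kHz, 72.74 kHz.
k=3: 84.26 kHz, 104.14 kHz.
k=4: 115.66 kHz, 135.54 kHz.
k=5: 147.06 kHz, 166.94 kHz.
Within [42.14 kHz, 123.16 kHz]: 52.86 kHz, 72.74 kHz, 84.26 kHz, 104.14 kHz, 115.66 kHz.

52.86 kHz, 72.74 kHz, 84.26 kHz, 104.14 kHz, 115.66 kHz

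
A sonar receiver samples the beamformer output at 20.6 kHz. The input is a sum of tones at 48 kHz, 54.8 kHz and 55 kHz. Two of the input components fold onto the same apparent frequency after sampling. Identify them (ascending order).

fs/2 = 10.3 kHz.
48 kHz mod fs = 6.8 kHz.
6.8 kHz ≤ fs/2 = 10.3 kHz, appears at 6.8 kHz.
54.8 kHz mod fs = 13.6 kHz.
13.6 kHz > fs/2 = 10.3 kHz, folds to fs − 13.6 kHz = 7 kHz.
55 kHz mod fs = 13.8 kHz.
13.8 kHz > fs/2 = 10.3 kHz, folds to fs − 13.8 kHz = 6.8 kHz.
48 kHz and 55 kHz both map to 6.8 kHz.

48 kHz, 55 kHz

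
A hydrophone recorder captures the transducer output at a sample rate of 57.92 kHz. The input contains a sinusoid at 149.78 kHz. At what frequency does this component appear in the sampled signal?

23.98 kHz

149.78 kHz mod fs = 33.94 kHz.
33.94 kHz > fs/2 = 28.96 kHz, folds to fs − 33.94 kHz = 23.98 kHz.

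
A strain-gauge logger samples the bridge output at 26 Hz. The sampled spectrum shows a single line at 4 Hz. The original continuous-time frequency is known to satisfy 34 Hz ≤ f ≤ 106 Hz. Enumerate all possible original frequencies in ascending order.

Frequencies that alias to 4 Hz are k·fs ± 4 Hz for integer k ≥ 0.
k=0: 4 Hz.
k=1: 22 Hz, 30 Hz.
k=2: 48 Hz, 56 Hz.
k=3: 74 Hz, 82 Hz.
k=4: 100 Hz, 108 Hz.
k=5: 126 Hz, 134 Hz.
Within [34 Hz, 106 Hz]: 48 Hz, 56 Hz, 74 Hz, 82 Hz, 100 Hz.

48 Hz, 56 Hz, 74 Hz, 82 Hz, 100 Hz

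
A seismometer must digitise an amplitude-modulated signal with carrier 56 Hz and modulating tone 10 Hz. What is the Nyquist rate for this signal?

132 Hz

AM sidebands sit at fc ± fm = 46 Hz and 66 Hz.
Highest-frequency component: 66 Hz.
Nyquist rate = 2 × 66 Hz = 132 Hz.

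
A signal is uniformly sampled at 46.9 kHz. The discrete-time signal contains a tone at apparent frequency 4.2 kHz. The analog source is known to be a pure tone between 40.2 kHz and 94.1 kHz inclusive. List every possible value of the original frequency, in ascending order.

42.7 kHz, 51.1 kHz, 89.6 kHz

Frequencies that alias to 4.2 kHz are k·fs ± 4.2 kHz for integer k ≥ 0.
k=0: 4.2 kHz.
k=1: 42.7 kHz, 51.1 kHz.
k=2: 89.6 kHz, 98 kHz.
k=3: 136.5 kHz, 144.9 kHz.
Within [40.2 kHz, 94.1 kHz]: 42.7 kHz, 51.1 kHz, 89.6 kHz.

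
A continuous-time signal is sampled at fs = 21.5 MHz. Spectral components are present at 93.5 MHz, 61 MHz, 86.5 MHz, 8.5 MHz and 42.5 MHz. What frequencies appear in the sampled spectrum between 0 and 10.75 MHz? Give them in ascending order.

fs/2 = 10.75 MHz.
93.5 MHz mod fs = 7.5 MHz.
7.5 MHz ≤ fs/2 = 10.75 MHz, appears at 7.5 MHz.
61 MHz mod fs = 18 MHz.
18 MHz > fs/2 = 10.75 MHz, folds to fs − 18 MHz = 3.5 MHz.
86.5 MHz mod fs = 0.5 MHz.
0.5 MHz ≤ fs/2 = 10.75 MHz, appears at 0.5 MHz.
8.5 MHz ≤ fs/2 = 10.75 MHz, passes unchanged.
42.5 MHz mod fs = 21 MHz.
21 MHz > fs/2 = 10.75 MHz, folds to fs − 21 MHz = 0.5 MHz.
Distinct values: {0.5 MHz, 3.5 MHz, 7.5 MHz, 8.5 MHz}.

0.5 MHz, 3.5 MHz, 7.5 MHz, 8.5 MHz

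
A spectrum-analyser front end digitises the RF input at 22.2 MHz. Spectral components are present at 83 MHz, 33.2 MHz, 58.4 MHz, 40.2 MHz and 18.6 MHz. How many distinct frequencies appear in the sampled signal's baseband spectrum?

fs/2 = 11.1 MHz.
83 MHz mod fs = 16.4 MHz.
16.4 MHz > fs/2 = 11.1 MHz, folds to fs − 16.4 MHz = 5.8 MHz.
33.2 MHz mod fs = 11 MHz.
11 MHz ≤ fs/2 = 11.1 MHz, appears at 11 MHz.
58.4 MHz mod fs = 14 MHz.
14 MHz > fs/2 = 11.1 MHz, folds to fs − 14 MHz = 8.2 MHz.
40.2 MHz mod fs = 18 MHz.
18 MHz > fs/2 = 11.1 MHz, folds to fs − 18 MHz = 4.2 MHz.
18.6 MHz > fs/2 = 11.1 MHz, folds to fs − 18.6 MHz = 3.6 MHz.
Distinct values: {3.6 MHz, 4.2 MHz, 5.8 MHz, 8.2 MHz, 11 MHz} → 5.

5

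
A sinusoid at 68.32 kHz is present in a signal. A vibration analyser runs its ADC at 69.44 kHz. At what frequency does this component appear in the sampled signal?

1.12 kHz

68.32 kHz > fs/2 = 34.72 kHz, folds to fs − 68.32 kHz = 1.12 kHz.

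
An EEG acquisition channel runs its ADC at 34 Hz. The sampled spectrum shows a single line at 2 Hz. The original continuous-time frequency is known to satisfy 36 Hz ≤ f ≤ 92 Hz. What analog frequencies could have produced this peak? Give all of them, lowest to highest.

36 Hz, 66 Hz, 70 Hz

Frequencies that alias to 2 Hz are k·fs ± 2 Hz for integer k ≥ 0.
k=0: 2 Hz.
k=1: 32 Hz, 36 Hz.
k=2: 66 Hz, 70 Hz.
k=3: 100 Hz, 104 Hz.
Within [36 Hz, 92 Hz]: 36 Hz, 66 Hz, 70 Hz.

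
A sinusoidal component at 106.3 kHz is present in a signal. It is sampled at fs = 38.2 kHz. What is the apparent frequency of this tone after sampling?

8.3 kHz

106.3 kHz mod fs = 29.9 kHz.
29.9 kHz > fs/2 = 19.1 kHz, folds to fs − 29.9 kHz = 8.3 kHz.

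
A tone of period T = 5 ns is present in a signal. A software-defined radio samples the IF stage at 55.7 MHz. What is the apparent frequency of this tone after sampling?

22.8 MHz

T = 5 ns → f = 1/T = 200 MHz.
200 MHz mod fs = 32.9 MHz.
32.9 MHz > fs/2 = 27.85 MHz, folds to fs − 32.9 MHz = 22.8 MHz.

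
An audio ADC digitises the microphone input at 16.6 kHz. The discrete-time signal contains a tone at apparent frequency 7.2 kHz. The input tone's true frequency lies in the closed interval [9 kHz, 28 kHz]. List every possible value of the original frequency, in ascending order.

9.4 kHz, 23.8 kHz, 26 kHz

Frequencies that alias to 7.2 kHz are k·fs ± 7.2 kHz for integer k ≥ 0.
k=0: 7.2 kHz.
k=1: 9.4 kHz, 23.8 kHz.
k=2: 26 kHz, 40.4 kHz.
k=3: 42.6 kHz, 57 kHz.
Within [9 kHz, 28 kHz]: 9.4 kHz, 23.8 kHz, 26 kHz.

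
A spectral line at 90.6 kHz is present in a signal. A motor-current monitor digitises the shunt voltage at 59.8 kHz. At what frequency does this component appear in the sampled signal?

29 kHz

90.6 kHz mod fs = 30.8 kHz.
30.8 kHz > fs/2 = 29.9 kHz, folds to fs − 30.8 kHz = 29 kHz.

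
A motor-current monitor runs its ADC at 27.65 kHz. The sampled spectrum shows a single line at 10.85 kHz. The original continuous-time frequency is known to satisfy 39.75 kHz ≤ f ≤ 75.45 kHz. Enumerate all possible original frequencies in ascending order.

Frequencies that alias to 10.85 kHz are k·fs ± 10.85 kHz for integer k ≥ 0.
k=0: 10.85 kHz.
k=1: 16.8 kHz, 38.5 kHz.
k=2: 44.45 kHz, 66.15 kHz.
k=3: 72.1 kHz, 93.8 kHz.
k=4: 99.75 kHz, 121.45 kHz.
Within [39.75 kHz, 75.45 kHz]: 44.45 kHz, 66.15 kHz, 72.1 kHz.

44.45 kHz, 66.15 kHz, 72.1 kHz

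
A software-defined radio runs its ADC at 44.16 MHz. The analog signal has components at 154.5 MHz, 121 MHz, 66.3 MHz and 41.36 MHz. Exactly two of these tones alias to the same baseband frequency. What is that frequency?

22.02 MHz

fs/2 = 22.08 MHz.
154.5 MHz mod fs = 22.02 MHz.
22.02 MHz ≤ fs/2 = 22.08 MHz, appears at 22.02 MHz.
121 MHz mod fs = 32.68 MHz.
32.68 MHz > fs/2 = 22.08 MHz, folds to fs − 32.68 MHz = 11.48 MHz.
66.3 MHz mod fs = 22.14 MHz.
22.14 MHz > fs/2 = 22.08 MHz, folds to fs − 22.14 MHz = 22.02 MHz.
41.36 MHz > fs/2 = 22.08 MHz, folds to fs − 41.36 MHz = 2.8 MHz.
66.3 MHz and 154.5 MHz both map to 22.02 MHz.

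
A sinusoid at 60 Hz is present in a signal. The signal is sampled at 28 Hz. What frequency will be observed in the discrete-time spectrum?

4 Hz

60 Hz mod fs = 4 Hz.
4 Hz ≤ fs/2 = 14 Hz, appears at 4 Hz.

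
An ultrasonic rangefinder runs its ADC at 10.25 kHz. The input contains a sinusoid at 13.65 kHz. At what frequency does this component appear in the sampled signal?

13.65 kHz mod fs = 3.4 kHz.
3.4 kHz ≤ fs/2 = 5.125 kHz, appears at 3.4 kHz.

3.4 kHz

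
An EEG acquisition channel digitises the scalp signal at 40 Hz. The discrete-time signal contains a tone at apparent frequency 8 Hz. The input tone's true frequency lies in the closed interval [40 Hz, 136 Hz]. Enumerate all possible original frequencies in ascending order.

48 Hz, 72 Hz, 88 Hz, 112 Hz, 128 Hz

Frequencies that alias to 8 Hz are k·fs ± 8 Hz for integer k ≥ 0.
k=0: 8 Hz.
k=1: 32 Hz, 48 Hz.
k=2: 72 Hz, 88 Hz.
k=3: 112 Hz, 128 Hz.
k=4: 152 Hz, 168 Hz.
Within [40 Hz, 136 Hz]: 48 Hz, 72 Hz, 88 Hz, 112 Hz, 128 Hz.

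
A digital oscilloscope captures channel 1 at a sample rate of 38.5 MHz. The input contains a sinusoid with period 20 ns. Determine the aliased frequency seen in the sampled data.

T = 20 ns → f = 1/T = 50 MHz.
50 MHz mod fs = 11.5 MHz.
11.5 MHz ≤ fs/2 = 19.25 MHz, appears at 11.5 MHz.

11.5 MHz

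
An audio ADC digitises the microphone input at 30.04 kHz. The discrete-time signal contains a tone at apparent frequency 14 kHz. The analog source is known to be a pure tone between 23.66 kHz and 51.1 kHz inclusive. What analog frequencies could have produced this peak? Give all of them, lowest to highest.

Frequencies that alias to 14 kHz are k·fs ± 14 kHz for integer k ≥ 0.
k=0: 14 kHz.
k=1: 16.04 kHz, 44.04 kHz.
k=2: 46.08 kHz, 74.08 kHz.
k=3: 76.12 kHz, 104.12 kHz.
Within [23.66 kHz, 51.1 kHz]: 44.04 kHz, 46.08 kHz.

44.04 kHz, 46.08 kHz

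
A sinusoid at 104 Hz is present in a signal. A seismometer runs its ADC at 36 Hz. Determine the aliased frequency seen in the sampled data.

104 Hz mod fs = 32 Hz.
32 Hz > fs/2 = 18 Hz, folds to fs − 32 Hz = 4 Hz.

4 Hz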